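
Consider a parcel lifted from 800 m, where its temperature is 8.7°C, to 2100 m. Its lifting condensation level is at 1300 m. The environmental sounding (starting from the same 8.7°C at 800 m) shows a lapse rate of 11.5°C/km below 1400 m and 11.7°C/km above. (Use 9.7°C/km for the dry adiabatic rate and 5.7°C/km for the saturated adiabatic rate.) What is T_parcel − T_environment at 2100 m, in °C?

+5.68°C (parcel warmer than environment)

Parcel:
  From 800 m to 1300 m (dry): cools by 9.7 × 0.5 = 4.85°C, giving 3.85°C.
  From 1300 m to 2100 m (saturated): cools by 5.7 × 0.8 = 4.56°C, giving -0.71°C.
Environment:
  From 800 m to 1400 m (environment, lower layer): cools by 11.5 × 0.6 = 6.9°C, giving 1.8°C.
  From 1400 m to 2100 m (environment, upper layer): cools by 11.7 × 0.7 = 8.19°C, giving -6.39°C.
T_parcel − T_env = -0.71 − (-6.39) = +5.68°C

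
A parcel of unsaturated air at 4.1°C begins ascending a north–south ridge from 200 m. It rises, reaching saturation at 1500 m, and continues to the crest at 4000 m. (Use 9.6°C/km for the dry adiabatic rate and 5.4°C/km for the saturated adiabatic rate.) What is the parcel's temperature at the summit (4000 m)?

Dry to 1500 m: -9.6 × 1.3 km = -12.48°C, so T = -8.38°C.
Saturated to 4000 m: -5.4 × 2.5 km = -13.5°C, so T = -21.88°C.

-21.88°C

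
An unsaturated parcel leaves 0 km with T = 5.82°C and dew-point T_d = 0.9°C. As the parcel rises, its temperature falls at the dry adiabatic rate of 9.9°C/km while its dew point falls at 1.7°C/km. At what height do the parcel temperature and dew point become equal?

T and T_d converge at 9.9 − 1.7 = 8.2°C per km
Height above start = (5.82 − 0.9) / 8.2 = 0.6 km
LCL altitude = 0 m + 600 m = 600 m

0.6 km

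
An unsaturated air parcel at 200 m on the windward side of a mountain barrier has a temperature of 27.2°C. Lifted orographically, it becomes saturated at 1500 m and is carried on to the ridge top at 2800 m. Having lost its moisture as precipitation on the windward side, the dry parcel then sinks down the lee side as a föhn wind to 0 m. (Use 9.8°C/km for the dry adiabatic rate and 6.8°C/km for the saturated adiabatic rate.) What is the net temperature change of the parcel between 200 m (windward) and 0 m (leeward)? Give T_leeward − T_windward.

From 200 m to 1500 m (dry): cools by 9.8 × 1.3 = 12.74°C, giving 14.46°C.
From 1500 m to 2800 m (saturated): cools by 6.8 × 1.3 = 8.84°C, giving 5.62°C.
From 2800 m to 0 m (dry descent): warms by 9.8 × 2.8 = 27.44°C, giving 33.06°C.
Net change vs windward start: 33.06 − 27.2 = +5.86°C

+5.86°C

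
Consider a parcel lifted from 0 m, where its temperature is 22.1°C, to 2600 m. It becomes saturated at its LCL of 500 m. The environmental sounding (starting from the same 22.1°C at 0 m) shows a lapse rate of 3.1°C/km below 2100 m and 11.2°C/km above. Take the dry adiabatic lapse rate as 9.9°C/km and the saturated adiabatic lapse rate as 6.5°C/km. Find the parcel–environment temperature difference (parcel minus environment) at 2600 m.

Parcel:
  From 0 m to 500 m (dry): cools by 9.9 × 0.5 = 4.95°C, giving 17.15°C.
  From 500 m to 2600 m (saturated): cools by 6.5 × 2.1 = 13.65°C, giving 3.5°C.
Environment:
  From 0 m to 2100 m (environment, lower layer): cools by 3.1 × 2.1 = 6.51°C, giving 15.59°C.
  From 2100 m to 2600 m (environment, upper layer): cools by 11.2 × 0.5 = 5.6°C, giving 9.99°C.
T_parcel − T_env = 3.5 − 9.99 = -6.49°C

-6.49°C (parcel cooler than environment)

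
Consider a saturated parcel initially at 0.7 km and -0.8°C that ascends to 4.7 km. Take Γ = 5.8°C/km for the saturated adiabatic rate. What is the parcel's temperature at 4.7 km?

-24°C

Saturated adiabatic to 4700 m: -5.8 × 4 km = -23.2°C, so T = -24°C.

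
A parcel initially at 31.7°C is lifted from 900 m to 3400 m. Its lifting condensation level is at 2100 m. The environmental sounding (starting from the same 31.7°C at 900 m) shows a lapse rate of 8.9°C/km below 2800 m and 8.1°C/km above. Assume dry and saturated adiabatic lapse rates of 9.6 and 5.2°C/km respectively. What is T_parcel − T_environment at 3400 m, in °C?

Parcel:
  Dry to 2100 m: -9.6 × 1.2 km = -11.52°C, so T = 20.18°C.
  Saturated to 3400 m: -5.2 × 1.3 km = -6.76°C, so T = 13.42°C.
Environment:
  Environment, lower layer to 2800 m: -8.9 × 1.9 km = -16.91°C, so T = 14.79°C.
  Environment, upper layer to 3400 m: -8.1 × 0.6 km = -4.86°C, so T = 9.93°C.
T_parcel − T_env = 13.42 − 9.93 = +3.49°C

+3.49°C (parcel warmer than environment)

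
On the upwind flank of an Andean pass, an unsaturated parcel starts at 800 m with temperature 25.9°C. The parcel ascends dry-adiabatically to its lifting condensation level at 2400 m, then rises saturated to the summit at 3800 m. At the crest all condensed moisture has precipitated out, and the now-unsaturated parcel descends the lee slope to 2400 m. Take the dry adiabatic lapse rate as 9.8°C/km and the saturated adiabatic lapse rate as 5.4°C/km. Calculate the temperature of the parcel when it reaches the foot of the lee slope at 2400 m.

16.38°C

800 → 2400 m (dry, 9.8°C/km): ΔT = -9.8 × 1.6 = -15.68°C → T = 10.22°C
2400 → 3800 m (saturated, 5.4°C/km): ΔT = -5.4 × 1.4 = -7.56°C → T = 2.66°C
3800 → 2400 m (dry descent, 9.8°C/km): ΔT = +9.8 × 1.4 = +13.72°C → T = 16.38°C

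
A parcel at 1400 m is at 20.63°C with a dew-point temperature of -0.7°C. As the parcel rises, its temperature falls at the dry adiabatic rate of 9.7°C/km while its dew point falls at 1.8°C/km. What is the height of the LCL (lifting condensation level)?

T and T_d converge at 9.7 − 1.8 = 7.9°C per km
Height above start = (20.63 − (-0.7)) / 7.9 = 2.7 km
LCL altitude = 1400 m + 2700 m = 4100 m

4100 m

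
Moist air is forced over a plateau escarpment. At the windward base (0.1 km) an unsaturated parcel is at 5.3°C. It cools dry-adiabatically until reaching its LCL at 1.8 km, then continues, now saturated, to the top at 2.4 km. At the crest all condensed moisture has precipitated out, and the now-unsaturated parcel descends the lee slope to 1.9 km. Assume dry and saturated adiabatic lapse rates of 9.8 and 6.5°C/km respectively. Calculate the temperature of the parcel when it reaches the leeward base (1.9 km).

100 → 1800 m (dry, 9.8°C/km): ΔT = -9.8 × 1.7 = -16.66°C → T = -11.36°C
1800 → 2400 m (saturated, 6.5°C/km): ΔT = -6.5 × 0.6 = -3.9°C → T = -15.26°C
2400 → 1900 m (dry descent, 9.8°C/km): ΔT = +9.8 × 0.5 = +4.9°C → T = -10.36°C

-10.36°C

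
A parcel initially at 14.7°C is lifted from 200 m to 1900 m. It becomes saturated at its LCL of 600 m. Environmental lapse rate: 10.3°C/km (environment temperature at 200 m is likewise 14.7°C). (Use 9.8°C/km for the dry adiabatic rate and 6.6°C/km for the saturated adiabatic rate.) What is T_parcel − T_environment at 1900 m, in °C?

Parcel:
  200 → 600 m (dry, 9.8°C/km): ΔT = -9.8 × 0.4 = -3.92°C → T = 10.78°C
  600 → 1900 m (saturated, 6.6°C/km): ΔT = -6.6 × 1.3 = -8.58°C → T = 2.2°C
Environment:
  200 → 1900 m (environment, 10.3°C/km): ΔT = -10.3 × 1.7 = -17.51°C → T = -2.81°C
T_parcel − T_env = 2.2 − (-2.81) = +5.01°C

+5.01°C (parcel warmer than environment)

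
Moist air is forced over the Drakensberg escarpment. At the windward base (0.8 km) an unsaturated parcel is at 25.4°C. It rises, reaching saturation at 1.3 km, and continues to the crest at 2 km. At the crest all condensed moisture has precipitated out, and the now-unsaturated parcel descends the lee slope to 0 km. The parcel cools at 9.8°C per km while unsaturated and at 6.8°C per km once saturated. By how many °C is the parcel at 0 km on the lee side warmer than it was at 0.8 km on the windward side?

Dry to 1300 m: -9.8 × 0.5 km = -4.9°C, so T = 20.5°C.
Saturated to 2000 m: -6.8 × 0.7 km = -4.76°C, so T = 15.74°C.
Dry descent to 0 m: +9.8 × 2 km = +19.6°C, so T = 35.34°C.
Net change vs windward start: 35.34 − 25.4 = +9.94°C

+9.94°C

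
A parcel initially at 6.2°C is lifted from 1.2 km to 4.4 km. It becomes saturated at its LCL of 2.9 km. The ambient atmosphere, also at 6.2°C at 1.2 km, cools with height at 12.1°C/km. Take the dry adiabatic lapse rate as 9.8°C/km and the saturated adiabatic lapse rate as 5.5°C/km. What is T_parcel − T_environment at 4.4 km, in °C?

+13.81°C (parcel warmer than environment)

Parcel:
  1200 → 2900 m (dry, 9.8°C/km): ΔT = -9.8 × 1.7 = -16.66°C → T = -10.46°C
  2900 → 4400 m (saturated, 5.5°C/km): ΔT = -5.5 × 1.5 = -8.25°C → T = -18.71°C
Environment:
  1200 → 4400 m (environment, 12.1°C/km): ΔT = -12.1 × 3.2 = -38.72°C → T = -32.52°C
T_parcel − T_env = -18.71 − (-32.52) = +13.81°C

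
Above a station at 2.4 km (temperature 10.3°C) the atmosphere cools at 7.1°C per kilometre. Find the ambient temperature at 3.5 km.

2400–3500 m, environmental: Δz = 1.1 km ⇒ ΔT = -7.81°C; T = 2.49°C

2.49°C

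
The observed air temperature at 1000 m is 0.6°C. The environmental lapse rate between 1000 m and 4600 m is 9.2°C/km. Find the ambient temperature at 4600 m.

-32.52°C

Environmental to 4600 m: -9.2 × 3.6 km = -33.12°C, so T = -32.52°C.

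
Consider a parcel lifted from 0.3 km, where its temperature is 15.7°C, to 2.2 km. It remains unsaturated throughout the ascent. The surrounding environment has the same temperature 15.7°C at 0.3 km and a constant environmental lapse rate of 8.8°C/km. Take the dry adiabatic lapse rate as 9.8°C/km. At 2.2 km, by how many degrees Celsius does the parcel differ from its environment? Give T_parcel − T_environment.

Parcel:
  From 300 m to 2200 m (dry): cools by 9.8 × 1.9 = 18.62°C, giving -2.92°C.
Environment:
  From 300 m to 2200 m (environment): cools by 8.8 × 1.9 = 16.72°C, giving -1.02°C.
T_parcel − T_env = -2.92 − (-1.02) = -1.9°C

-1.9°C (parcel cooler than environment)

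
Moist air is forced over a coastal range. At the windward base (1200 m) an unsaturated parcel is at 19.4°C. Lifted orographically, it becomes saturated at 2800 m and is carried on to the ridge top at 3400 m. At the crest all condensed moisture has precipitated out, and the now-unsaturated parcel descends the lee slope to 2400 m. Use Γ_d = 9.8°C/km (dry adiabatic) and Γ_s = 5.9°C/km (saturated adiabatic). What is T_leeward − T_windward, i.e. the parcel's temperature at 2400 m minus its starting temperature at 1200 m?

-9.42°C

1200–2800 m, dry: Δz = 1.6 km ⇒ ΔT = -15.68°C; T = 3.72°C
2800–3400 m, saturated: Δz = 0.6 km ⇒ ΔT = -3.54°C; T = 0.18°C
3400–2400 m, dry descent: Δz = 1 km ⇒ ΔT = +9.8°C; T = 9.98°C
Net change vs windward start: 9.98 − 19.4 = -9.42°C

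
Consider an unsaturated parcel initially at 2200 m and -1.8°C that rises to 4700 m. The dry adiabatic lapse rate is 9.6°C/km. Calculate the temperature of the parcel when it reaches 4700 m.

From 2200 m to 4700 m (dry adiabatic): cools by 9.6 × 2.5 = 24°C, giving -25.8°C.

-25.8°C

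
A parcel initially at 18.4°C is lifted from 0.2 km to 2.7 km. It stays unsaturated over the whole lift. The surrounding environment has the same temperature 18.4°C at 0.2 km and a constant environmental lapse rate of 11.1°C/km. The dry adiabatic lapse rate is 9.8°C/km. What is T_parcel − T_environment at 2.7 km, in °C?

+3.25°C (parcel warmer than environment)

Parcel:
  From 200 m to 2700 m (dry): cools by 9.8 × 2.5 = 24.5°C, giving -6.1°C.
Environment:
  From 200 m to 2700 m (environment): cools by 11.1 × 2.5 = 27.75°C, giving -9.35°C.
T_parcel − T_env = -6.1 − (-9.35) = +3.25°C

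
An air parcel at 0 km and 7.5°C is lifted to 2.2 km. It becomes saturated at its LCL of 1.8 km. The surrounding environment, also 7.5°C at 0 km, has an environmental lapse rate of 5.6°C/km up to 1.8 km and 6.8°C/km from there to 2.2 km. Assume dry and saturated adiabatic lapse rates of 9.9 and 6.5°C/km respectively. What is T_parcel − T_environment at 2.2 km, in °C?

Parcel:
  0–1800 m, dry: Δz = 1.8 km ⇒ ΔT = -17.82°C; T = -10.32°C
  1800–2200 m, saturated: Δz = 0.4 km ⇒ ΔT = -2.6°C; T = -12.92°C
Environment:
  0–1800 m, environment, lower layer: Δz = 1.8 km ⇒ ΔT = -10.08°C; T = -2.58°C
  1800–2200 m, environment, upper layer: Δz = 0.4 km ⇒ ΔT = -2.72°C; T = -5.3°C
T_parcel − T_env = -12.92 − (-5.3) = -7.62°C

-7.62°C (parcel cooler than environment)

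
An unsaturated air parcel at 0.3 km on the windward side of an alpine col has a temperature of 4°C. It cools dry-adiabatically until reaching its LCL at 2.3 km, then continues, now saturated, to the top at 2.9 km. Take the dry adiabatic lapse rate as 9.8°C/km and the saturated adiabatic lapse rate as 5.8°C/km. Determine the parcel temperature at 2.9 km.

300–2300 m, dry: Δz = 2 km ⇒ ΔT = -19.6°C; T = -15.6°C
2300–2900 m, saturated: Δz = 0.6 km ⇒ ΔT = -3.48°C; T = -19.08°C

-19.08°C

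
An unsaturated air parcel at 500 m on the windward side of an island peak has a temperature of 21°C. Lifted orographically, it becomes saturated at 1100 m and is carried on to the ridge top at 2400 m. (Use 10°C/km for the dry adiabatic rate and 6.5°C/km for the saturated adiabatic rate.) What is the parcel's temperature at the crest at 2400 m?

6.55°C

From 500 m to 1100 m (dry): cools by 10 × 0.6 = 6°C, giving 15°C.
From 1100 m to 2400 m (saturated): cools by 6.5 × 1.3 = 8.45°C, giving 6.55°C.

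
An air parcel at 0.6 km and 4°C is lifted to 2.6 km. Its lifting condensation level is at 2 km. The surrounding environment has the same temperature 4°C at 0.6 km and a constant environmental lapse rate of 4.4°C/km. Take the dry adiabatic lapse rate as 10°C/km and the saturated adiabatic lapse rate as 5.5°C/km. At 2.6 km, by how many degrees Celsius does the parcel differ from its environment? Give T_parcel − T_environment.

Parcel:
  600–2000 m, dry: Δz = 1.4 km ⇒ ΔT = -14°C; T = -10°C
  2000–2600 m, saturated: Δz = 0.6 km ⇒ ΔT = -3.3°C; T = -13.3°C
Environment:
  600–2600 m, environment: Δz = 2 km ⇒ ΔT = -8.8°C; T = -4.8°C
T_parcel − T_env = -13.3 − (-4.8) = -8.5°C

-8.5°C (parcel cooler than environment)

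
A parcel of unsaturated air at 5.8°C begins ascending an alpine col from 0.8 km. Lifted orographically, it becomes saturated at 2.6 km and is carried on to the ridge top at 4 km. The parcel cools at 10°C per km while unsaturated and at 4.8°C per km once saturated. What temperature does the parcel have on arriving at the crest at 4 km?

-18.92°C

800–2600 m, dry: Δz = 1.8 km ⇒ ΔT = -18°C; T = -12.2°C
2600–4000 m, saturated: Δz = 1.4 km ⇒ ΔT = -6.72°C; T = -18.92°C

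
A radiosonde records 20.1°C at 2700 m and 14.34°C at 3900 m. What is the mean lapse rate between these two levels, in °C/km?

4.8°C/km

Γ = −ΔT/Δz = (20.1 − 14.34) / (3900 − 2700) m
  = 5.76°C / 1.2 km = 4.8°C/km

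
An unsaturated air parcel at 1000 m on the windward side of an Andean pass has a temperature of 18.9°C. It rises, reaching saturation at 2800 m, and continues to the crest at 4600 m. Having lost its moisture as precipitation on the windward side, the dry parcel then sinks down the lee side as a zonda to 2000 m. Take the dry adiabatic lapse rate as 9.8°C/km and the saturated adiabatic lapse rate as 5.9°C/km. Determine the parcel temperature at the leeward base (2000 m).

16.12°C

1000–2800 m, dry: Δz = 1.8 km ⇒ ΔT = -17.64°C; T = 1.26°C
2800–4600 m, saturated: Δz = 1.8 km ⇒ ΔT = -10.62°C; T = -9.36°C
4600–2000 m, dry descent: Δz = 2.6 km ⇒ ΔT = +25.48°C; T = 16.12°C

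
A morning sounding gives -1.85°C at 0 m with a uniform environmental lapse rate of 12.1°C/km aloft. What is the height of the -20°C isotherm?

1500 m

Height above start = (-1.85 − (-20)) / 12.1 = 1.5 km
Altitude = 0 m + 1500 m = 1500 m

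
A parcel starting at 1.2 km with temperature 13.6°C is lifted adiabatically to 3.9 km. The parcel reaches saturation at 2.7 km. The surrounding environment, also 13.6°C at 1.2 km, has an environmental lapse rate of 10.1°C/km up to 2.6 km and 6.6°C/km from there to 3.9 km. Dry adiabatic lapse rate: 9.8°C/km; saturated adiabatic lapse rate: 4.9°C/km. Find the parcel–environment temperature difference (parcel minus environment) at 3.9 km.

Parcel:
  1200–2700 m, dry: Δz = 1.5 km ⇒ ΔT = -14.7°C; T = -1.1°C
  2700–3900 m, saturated: Δz = 1.2 km ⇒ ΔT = -5.88°C; T = -6.98°C
Environment:
  1200–2600 m, environment, lower layer: Δz = 1.4 km ⇒ ΔT = -14.14°C; T = -0.54°C
  2600–3900 m, environment, upper layer: Δz = 1.3 km ⇒ ΔT = -8.58°C; T = -9.12°C
T_parcel − T_env = -6.98 − (-9.12) = +2.14°C

+2.14°C (parcel warmer than environment)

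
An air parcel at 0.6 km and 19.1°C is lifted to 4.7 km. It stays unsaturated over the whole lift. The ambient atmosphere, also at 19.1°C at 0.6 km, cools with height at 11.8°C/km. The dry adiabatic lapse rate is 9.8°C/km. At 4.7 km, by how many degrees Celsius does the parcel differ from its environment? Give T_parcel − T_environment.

+8.2°C (parcel warmer than environment)

Parcel:
  600 → 4700 m (dry, 9.8°C/km): ΔT = -9.8 × 4.1 = -40.18°C → T = -21.08°C
Environment:
  600 → 4700 m (environment, 11.8°C/km): ΔT = -11.8 × 4.1 = -48.38°C → T = -29.28°C
T_parcel − T_env = -21.08 − (-29.28) = +8.2°C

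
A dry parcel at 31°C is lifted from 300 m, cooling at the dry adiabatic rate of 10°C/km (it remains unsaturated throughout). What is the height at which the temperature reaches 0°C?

3400 m

Height above start = (31 − 0) / 10 = 3.1 km
Altitude = 300 m + 3100 m = 3400 m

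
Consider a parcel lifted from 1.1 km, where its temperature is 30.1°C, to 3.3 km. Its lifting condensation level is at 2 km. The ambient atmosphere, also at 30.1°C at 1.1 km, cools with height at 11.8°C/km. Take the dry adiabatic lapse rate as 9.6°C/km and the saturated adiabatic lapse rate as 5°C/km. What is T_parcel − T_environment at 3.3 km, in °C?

Parcel:
  Dry to 2000 m: -9.6 × 0.9 km = -8.64°C, so T = 21.46°C.
  Saturated to 3300 m: -5 × 1.3 km = -6.5°C, so T = 14.96°C.
Environment:
  Environment to 3300 m: -11.8 × 2.2 km = -25.96°C, so T = 4.14°C.
T_parcel − T_env = 14.96 − 4.14 = +10.82°C

+10.82°C (parcel warmer than environment)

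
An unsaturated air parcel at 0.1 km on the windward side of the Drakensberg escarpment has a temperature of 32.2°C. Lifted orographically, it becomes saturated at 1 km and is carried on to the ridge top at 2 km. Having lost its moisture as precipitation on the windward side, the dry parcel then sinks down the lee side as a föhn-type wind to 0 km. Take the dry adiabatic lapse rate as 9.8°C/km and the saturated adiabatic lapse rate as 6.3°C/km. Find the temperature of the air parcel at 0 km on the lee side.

From 100 m to 1000 m (dry): cools by 9.8 × 0.9 = 8.82°C, giving 23.38°C.
From 1000 m to 2000 m (saturated): cools by 6.3 × 1 = 6.3°C, giving 17.08°C.
From 2000 m to 0 m (dry descent): warms by 9.8 × 2 = 19.6°C, giving 36.68°C.

36.68°C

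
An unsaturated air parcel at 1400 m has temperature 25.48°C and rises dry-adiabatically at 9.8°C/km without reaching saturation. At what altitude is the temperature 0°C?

4000 m

Height above start = (25.48 − 0) / 9.8 = 2.6 km
Altitude = 1400 m + 2600 m = 4000 m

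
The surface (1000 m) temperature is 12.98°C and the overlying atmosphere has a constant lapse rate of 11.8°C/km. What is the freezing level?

2100 m

Height above start = (12.98 − 0) / 11.8 = 1.1 km
Altitude = 1000 m + 1100 m = 2100 m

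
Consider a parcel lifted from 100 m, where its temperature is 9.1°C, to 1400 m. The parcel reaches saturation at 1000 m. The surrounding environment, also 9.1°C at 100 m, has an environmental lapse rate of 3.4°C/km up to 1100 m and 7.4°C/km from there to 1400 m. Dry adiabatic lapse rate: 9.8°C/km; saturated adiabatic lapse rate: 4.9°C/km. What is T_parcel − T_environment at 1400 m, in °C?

-5.16°C (parcel cooler than environment)

Parcel:
  Dry to 1000 m: -9.8 × 0.9 km = -8.82°C, so T = 0.28°C.
  Saturated to 1400 m: -4.9 × 0.4 km = -1.96°C, so T = -1.68°C.
Environment:
  Environment, lower layer to 1100 m: -3.4 × 1 km = -3.4°C, so T = 5.7°C.
  Environment, upper layer to 1400 m: -7.4 × 0.3 km = -2.22°C, so T = 3.48°C.
T_parcel − T_env = -1.68 − 3.48 = -5.16°C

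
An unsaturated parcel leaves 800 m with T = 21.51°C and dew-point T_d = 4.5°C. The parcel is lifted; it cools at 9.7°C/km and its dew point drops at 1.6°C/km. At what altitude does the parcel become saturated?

T and T_d converge at 9.7 − 1.6 = 8.1°C per km
Height above start = (21.51 − 4.5) / 8.1 = 2.1 km
LCL altitude = 800 m + 2100 m = 2900 m

2900 m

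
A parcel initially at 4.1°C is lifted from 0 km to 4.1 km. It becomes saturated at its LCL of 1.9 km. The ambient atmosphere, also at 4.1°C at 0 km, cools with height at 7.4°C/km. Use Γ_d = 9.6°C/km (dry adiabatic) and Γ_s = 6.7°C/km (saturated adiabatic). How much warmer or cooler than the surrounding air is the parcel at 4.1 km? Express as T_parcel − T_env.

Parcel:
  Dry to 1900 m: -9.6 × 1.9 km = -18.24°C, so T = -14.14°C.
  Saturated to 4100 m: -6.7 × 2.2 km = -14.74°C, so T = -28.88°C.
Environment:
  Environment to 4100 m: -7.4 × 4.1 km = -30.34°C, so T = -26.24°C.
T_parcel − T_env = -28.88 − (-26.24) = -2.64°C

-2.64°C (parcel cooler than environment)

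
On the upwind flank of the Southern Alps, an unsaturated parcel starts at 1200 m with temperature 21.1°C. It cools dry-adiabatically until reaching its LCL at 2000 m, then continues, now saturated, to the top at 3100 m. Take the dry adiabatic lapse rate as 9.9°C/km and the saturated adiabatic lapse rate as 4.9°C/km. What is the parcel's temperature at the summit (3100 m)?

1200–2000 m, dry: Δz = 0.8 km ⇒ ΔT = -7.92°C; T = 13.18°C
2000–3100 m, saturated: Δz = 1.1 km ⇒ ΔT = -5.39°C; T = 7.79°C

7.79°C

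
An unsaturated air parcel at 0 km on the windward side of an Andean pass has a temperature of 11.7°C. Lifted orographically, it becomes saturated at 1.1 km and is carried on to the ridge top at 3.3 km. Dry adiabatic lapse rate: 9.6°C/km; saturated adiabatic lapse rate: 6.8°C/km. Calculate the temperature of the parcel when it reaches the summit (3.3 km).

-13.82°C

From 0 m to 1100 m (dry): cools by 9.6 × 1.1 = 10.56°C, giving 1.14°C.
From 1100 m to 3300 m (saturated): cools by 6.8 × 2.2 = 14.96°C, giving -13.82°C.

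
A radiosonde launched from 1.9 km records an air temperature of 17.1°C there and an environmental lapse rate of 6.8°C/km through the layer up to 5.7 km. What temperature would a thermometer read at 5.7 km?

Environmental to 5700 m: -6.8 × 3.8 km = -25.84°C, so T = -8.74°C.

-8.74°C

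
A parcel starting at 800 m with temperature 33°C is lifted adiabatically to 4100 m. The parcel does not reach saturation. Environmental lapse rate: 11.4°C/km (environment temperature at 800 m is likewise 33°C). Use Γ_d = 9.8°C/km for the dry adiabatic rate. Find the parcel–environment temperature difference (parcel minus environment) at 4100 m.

+5.28°C (parcel warmer than environment)

Parcel:
  From 800 m to 4100 m (dry): cools by 9.8 × 3.3 = 32.34°C, giving 0.66°C.
Environment:
  From 800 m to 4100 m (environment): cools by 11.4 × 3.3 = 37.62°C, giving -4.62°C.
T_parcel − T_env = 0.66 − (-4.62) = +5.28°C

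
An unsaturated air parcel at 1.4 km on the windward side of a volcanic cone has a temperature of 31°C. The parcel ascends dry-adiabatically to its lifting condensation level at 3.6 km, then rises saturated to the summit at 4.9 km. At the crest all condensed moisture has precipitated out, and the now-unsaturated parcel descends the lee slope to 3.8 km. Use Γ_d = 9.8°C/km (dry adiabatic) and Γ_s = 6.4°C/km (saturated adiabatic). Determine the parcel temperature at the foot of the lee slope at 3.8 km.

1400–3600 m, dry: Δz = 2.2 km ⇒ ΔT = -21.56°C; T = 9.44°C
3600–4900 m, saturated: Δz = 1.3 km ⇒ ΔT = -8.32°C; T = 1.12°C
4900–3800 m, dry descent: Δz = 1.1 km ⇒ ΔT = +10.78°C; T = 11.9°C

11.9°C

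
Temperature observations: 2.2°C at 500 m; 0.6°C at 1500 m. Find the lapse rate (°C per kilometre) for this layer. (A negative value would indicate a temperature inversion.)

Γ = −ΔT/Δz = (2.2 − 0.6) / (1500 − 500) m
  = 1.6°C / 1 km = 1.6°C/km

1.6°C/km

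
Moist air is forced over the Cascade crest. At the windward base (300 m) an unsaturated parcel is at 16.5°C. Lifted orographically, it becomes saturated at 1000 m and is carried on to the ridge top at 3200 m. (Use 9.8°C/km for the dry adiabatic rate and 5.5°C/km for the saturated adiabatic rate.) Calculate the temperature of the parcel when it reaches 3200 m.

-2.46°C

300–1000 m, dry: Δz = 0.7 km ⇒ ΔT = -6.86°C; T = 9.64°C
1000–3200 m, saturated: Δz = 2.2 km ⇒ ΔT = -12.1°C; T = -2.46°C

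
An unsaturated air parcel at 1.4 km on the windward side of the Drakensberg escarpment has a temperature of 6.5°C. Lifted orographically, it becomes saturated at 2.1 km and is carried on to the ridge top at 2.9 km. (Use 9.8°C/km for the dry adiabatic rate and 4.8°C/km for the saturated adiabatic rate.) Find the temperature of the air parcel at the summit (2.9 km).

-4.2°C

From 1400 m to 2100 m (dry): cools by 9.8 × 0.7 = 6.86°C, giving -0.36°C.
From 2100 m to 2900 m (saturated): cools by 4.8 × 0.8 = 3.84°C, giving -4.2°C.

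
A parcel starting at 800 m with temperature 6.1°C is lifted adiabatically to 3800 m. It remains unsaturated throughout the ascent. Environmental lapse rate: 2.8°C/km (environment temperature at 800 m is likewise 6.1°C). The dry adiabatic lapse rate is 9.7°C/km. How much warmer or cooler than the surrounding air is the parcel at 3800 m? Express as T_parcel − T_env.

-20.7°C (parcel cooler than environment)

Parcel:
  800 → 3800 m (dry, 9.7°C/km): ΔT = -9.7 × 3 = -29.1°C → T = -23°C
Environment:
  800 → 3800 m (environment, 2.8°C/km): ΔT = -2.8 × 3 = -8.4°C → T = -2.3°C
T_parcel − T_env = -23 − (-2.3) = -20.7°C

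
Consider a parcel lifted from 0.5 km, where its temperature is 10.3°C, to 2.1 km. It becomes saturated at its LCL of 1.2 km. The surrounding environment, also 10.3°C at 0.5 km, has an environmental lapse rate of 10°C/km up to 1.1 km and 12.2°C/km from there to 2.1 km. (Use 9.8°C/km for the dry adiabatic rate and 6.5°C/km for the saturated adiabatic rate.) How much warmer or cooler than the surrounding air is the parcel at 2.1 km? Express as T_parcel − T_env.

+5.49°C (parcel warmer than environment)

Parcel:
  From 500 m to 1200 m (dry): cools by 9.8 × 0.7 = 6.86°C, giving 3.44°C.
  From 1200 m to 2100 m (saturated): cools by 6.5 × 0.9 = 5.85°C, giving -2.41°C.
Environment:
  From 500 m to 1100 m (environment, lower layer): cools by 10 × 0.6 = 6°C, giving 4.3°C.
  From 1100 m to 2100 m (environment, upper layer): cools by 12.2 × 1 = 12.2°C, giving -7.9°C.
T_parcel − T_env = -2.41 − (-7.9) = +5.49°C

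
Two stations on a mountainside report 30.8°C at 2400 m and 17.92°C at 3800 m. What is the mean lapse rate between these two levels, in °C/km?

9.2°C/km

Γ = −ΔT/Δz = (30.8 − 17.92) / (3800 − 2400) m
  = 12.88°C / 1.4 km = 9.2°C/km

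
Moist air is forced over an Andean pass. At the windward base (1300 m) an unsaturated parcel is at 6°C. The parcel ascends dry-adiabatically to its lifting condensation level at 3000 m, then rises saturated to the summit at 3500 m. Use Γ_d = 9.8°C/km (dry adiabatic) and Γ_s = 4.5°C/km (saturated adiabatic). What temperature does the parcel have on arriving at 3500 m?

1300–3000 m, dry: Δz = 1.7 km ⇒ ΔT = -16.66°C; T = -10.66°C
3000–3500 m, saturated: Δz = 0.5 km ⇒ ΔT = -2.25°C; T = -12.91°C

-12.91°C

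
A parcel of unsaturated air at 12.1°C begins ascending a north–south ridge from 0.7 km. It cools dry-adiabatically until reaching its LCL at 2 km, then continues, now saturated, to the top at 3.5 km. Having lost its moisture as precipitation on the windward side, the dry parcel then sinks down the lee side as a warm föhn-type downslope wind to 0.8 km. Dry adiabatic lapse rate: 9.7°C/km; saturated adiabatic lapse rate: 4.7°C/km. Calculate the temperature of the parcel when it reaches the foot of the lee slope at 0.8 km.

18.63°C

700–2000 m, dry: Δz = 1.3 km ⇒ ΔT = -12.61°C; T = -0.51°C
2000–3500 m, saturated: Δz = 1.5 km ⇒ ΔT = -7.05°C; T = -7.56°C
3500–800 m, dry descent: Δz = 2.7 km ⇒ ΔT = +26.19°C; T = 18.63°C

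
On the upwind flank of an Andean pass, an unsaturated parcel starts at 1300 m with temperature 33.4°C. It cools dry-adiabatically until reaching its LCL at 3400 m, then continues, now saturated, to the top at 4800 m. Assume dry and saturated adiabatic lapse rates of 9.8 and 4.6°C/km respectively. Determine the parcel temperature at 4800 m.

1300 → 3400 m (dry, 9.8°C/km): ΔT = -9.8 × 2.1 = -20.58°C → T = 12.82°C
3400 → 4800 m (saturated, 4.6°C/km): ΔT = -4.6 × 1.4 = -6.44°C → T = 6.38°C

6.38°C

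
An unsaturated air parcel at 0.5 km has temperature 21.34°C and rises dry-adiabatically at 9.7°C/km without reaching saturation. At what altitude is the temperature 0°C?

Height above start = (21.34 − 0) / 9.7 = 2.2 km
Altitude = 500 m + 2200 m = 2700 m

2.7 km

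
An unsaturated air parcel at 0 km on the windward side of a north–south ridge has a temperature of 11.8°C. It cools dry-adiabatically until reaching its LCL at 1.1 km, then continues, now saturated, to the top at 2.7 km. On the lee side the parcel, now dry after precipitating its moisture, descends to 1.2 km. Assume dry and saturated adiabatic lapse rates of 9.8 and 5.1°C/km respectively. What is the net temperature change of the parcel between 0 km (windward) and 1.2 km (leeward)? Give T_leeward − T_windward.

-4.24°C

From 0 m to 1100 m (dry): cools by 9.8 × 1.1 = 10.78°C, giving 1.02°C.
From 1100 m to 2700 m (saturated): cools by 5.1 × 1.6 = 8.16°C, giving -7.14°C.
From 2700 m to 1200 m (dry descent): warms by 9.8 × 1.5 = 14.7°C, giving 7.56°C.
Net change vs windward start: 7.56 − 11.8 = -4.24°C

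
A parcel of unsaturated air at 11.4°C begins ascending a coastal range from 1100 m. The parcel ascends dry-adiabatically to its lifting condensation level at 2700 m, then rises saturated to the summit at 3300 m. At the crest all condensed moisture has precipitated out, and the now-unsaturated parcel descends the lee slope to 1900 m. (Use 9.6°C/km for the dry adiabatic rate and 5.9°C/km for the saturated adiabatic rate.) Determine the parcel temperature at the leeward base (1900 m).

5.94°C

Dry to 2700 m: -9.6 × 1.6 km = -15.36°C, so T = -3.96°C.
Saturated to 3300 m: -5.9 × 0.6 km = -3.54°C, so T = -7.5°C.
Dry descent to 1900 m: +9.6 × 1.4 km = +13.44°C, so T = 5.94°C.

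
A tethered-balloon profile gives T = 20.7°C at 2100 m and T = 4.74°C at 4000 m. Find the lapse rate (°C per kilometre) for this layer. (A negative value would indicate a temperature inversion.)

Γ = −ΔT/Δz = (20.7 − 4.74) / (4000 − 2100) m
  = 15.96°C / 1.9 km = 8.4°C/km

8.4°C/km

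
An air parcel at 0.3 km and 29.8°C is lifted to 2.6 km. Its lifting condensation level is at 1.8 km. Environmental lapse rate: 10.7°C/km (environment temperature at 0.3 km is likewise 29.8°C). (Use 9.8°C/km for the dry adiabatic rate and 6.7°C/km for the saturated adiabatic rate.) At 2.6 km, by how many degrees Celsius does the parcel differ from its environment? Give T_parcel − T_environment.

Parcel:
  Dry to 1800 m: -9.8 × 1.5 km = -14.7°C, so T = 15.1°C.
  Saturated to 2600 m: -6.7 × 0.8 km = -5.36°C, so T = 9.74°C.
Environment:
  Environment to 2600 m: -10.7 × 2.3 km = -24.61°C, so T = 5.19°C.
T_parcel − T_env = 9.74 − 5.19 = +4.55°C

+4.55°C (parcel warmer than environment)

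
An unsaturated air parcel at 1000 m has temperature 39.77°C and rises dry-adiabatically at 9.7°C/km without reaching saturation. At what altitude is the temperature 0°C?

5100 m

Height above start = (39.77 − 0) / 9.7 = 4.1 km
Altitude = 1000 m + 4100 m = 5100 m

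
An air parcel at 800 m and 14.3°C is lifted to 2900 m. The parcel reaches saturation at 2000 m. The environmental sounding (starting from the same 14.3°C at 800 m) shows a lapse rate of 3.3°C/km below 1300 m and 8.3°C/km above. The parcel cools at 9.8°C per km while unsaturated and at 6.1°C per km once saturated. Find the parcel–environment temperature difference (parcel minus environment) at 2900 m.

-2.32°C (parcel cooler than environment)

Parcel:
  800–2000 m, dry: Δz = 1.2 km ⇒ ΔT = -11.76°C; T = 2.54°C
  2000–2900 m, saturated: Δz = 0.9 km ⇒ ΔT = -5.49°C; T = -2.95°C
Environment:
  800–1300 m, environment, lower layer: Δz = 0.5 km ⇒ ΔT = -1.65°C; T = 12.65°C
  1300–2900 m, environment, upper layer: Δz = 1.6 km ⇒ ΔT = -13.28°C; T = -0.63°C
T_parcel − T_env = -2.95 − (-0.63) = -2.32°C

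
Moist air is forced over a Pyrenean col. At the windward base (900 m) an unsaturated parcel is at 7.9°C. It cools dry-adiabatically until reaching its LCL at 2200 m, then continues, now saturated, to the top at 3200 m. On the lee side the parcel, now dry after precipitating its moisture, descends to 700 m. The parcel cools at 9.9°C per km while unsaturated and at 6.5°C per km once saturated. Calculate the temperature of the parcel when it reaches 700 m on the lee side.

13.28°C

900 → 2200 m (dry, 9.9°C/km): ΔT = -9.9 × 1.3 = -12.87°C → T = -4.97°C
2200 → 3200 m (saturated, 6.5°C/km): ΔT = -6.5 × 1 = -6.5°C → T = -11.47°C
3200 → 700 m (dry descent, 9.9°C/km): ΔT = +9.9 × 2.5 = +24.75°C → T = 13.28°C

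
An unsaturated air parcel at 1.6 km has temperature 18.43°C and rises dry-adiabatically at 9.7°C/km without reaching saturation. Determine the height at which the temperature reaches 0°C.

3.5 km

Height above start = (18.43 − 0) / 9.7 = 1.9 km
Altitude = 1600 m + 1900 m = 3500 m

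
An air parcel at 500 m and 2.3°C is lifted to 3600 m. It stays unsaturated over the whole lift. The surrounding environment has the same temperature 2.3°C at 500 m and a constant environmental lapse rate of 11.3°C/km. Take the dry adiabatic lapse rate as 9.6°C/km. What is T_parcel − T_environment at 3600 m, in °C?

+5.27°C (parcel warmer than environment)

Parcel:
  500 → 3600 m (dry, 9.6°C/km): ΔT = -9.6 × 3.1 = -29.76°C → T = -27.46°C
Environment:
  500 → 3600 m (environment, 11.3°C/km): ΔT = -11.3 × 3.1 = -35.03°C → T = -32.73°C
T_parcel − T_env = -27.46 − (-32.73) = +5.27°C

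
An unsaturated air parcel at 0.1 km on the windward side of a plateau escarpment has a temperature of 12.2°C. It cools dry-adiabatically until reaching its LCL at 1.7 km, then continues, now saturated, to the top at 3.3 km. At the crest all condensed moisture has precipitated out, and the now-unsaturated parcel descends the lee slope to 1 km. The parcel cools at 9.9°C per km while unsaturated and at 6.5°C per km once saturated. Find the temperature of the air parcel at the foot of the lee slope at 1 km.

From 100 m to 1700 m (dry): cools by 9.9 × 1.6 = 15.84°C, giving -3.64°C.
From 1700 m to 3300 m (saturated): cools by 6.5 × 1.6 = 10.4°C, giving -14.04°C.
From 3300 m to 1000 m (dry descent): warms by 9.9 × 2.3 = 22.77°C, giving 8.73°C.

8.73°C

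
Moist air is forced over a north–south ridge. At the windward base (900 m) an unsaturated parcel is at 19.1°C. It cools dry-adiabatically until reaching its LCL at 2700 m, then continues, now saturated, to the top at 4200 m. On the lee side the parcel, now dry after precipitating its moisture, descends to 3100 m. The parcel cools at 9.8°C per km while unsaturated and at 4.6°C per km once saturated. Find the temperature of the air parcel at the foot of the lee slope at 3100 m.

From 900 m to 2700 m (dry): cools by 9.8 × 1.8 = 17.64°C, giving 1.46°C.
From 2700 m to 4200 m (saturated): cools by 4.6 × 1.5 = 6.9°C, giving -5.44°C.
From 4200 m to 3100 m (dry descent): warms by 9.8 × 1.1 = 10.78°C, giving 5.34°C.

5.34°C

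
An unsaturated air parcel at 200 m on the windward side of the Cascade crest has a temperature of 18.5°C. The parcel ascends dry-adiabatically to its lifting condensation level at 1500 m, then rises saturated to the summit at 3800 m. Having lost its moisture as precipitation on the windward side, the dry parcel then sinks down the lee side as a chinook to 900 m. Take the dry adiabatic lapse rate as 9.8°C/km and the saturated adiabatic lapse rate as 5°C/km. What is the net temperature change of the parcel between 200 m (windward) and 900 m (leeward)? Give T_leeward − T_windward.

+4.18°C

From 200 m to 1500 m (dry): cools by 9.8 × 1.3 = 12.74°C, giving 5.76°C.
From 1500 m to 3800 m (saturated): cools by 5 × 2.3 = 11.5°C, giving -5.74°C.
From 3800 m to 900 m (dry descent): warms by 9.8 × 2.9 = 28.42°C, giving 22.68°C.
Net change vs windward start: 22.68 − 18.5 = +4.18°C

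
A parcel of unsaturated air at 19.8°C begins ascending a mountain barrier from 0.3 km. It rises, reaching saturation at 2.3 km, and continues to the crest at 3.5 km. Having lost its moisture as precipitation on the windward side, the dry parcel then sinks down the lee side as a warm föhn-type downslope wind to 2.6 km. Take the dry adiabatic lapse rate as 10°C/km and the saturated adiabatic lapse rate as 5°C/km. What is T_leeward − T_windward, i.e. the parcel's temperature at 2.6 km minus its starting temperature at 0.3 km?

-17°C

300 → 2300 m (dry, 10°C/km): ΔT = -10 × 2 = -20°C → T = -0.2°C
2300 → 3500 m (saturated, 5°C/km): ΔT = -5 × 1.2 = -6°C → T = -6.2°C
3500 → 2600 m (dry descent, 10°C/km): ΔT = +10 × 0.9 = +9°C → T = 2.8°C
Net change vs windward start: 2.8 − 19.8 = -17°C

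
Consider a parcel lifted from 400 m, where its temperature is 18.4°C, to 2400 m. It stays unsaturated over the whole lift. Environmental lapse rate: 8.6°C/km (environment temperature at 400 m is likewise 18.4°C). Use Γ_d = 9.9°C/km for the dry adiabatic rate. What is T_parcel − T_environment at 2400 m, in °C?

Parcel:
  400 → 2400 m (dry, 9.9°C/km): ΔT = -9.9 × 2 = -19.8°C → T = -1.4°C
Environment:
  400 → 2400 m (environment, 8.6°C/km): ΔT = -8.6 × 2 = -17.2°C → T = 1.2°C
T_parcel − T_env = -1.4 − 1.2 = -2.6°C

-2.6°C (parcel cooler than environment)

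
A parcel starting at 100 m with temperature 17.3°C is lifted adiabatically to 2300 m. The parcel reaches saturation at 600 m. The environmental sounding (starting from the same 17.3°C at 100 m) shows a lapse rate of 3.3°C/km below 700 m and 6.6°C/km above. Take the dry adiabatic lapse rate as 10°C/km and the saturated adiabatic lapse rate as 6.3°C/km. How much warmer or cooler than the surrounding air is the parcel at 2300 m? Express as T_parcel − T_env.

Parcel:
  100–600 m, dry: Δz = 0.5 km ⇒ ΔT = -5°C; T = 12.3°C
  600–2300 m, saturated: Δz = 1.7 km ⇒ ΔT = -10.71°C; T = 1.59°C
Environment:
  100–700 m, environment, lower layer: Δz = 0.6 km ⇒ ΔT = -1.98°C; T = 15.32°C
  700–2300 m, environment, upper layer: Δz = 1.6 km ⇒ ΔT = -10.56°C; T = 4.76°C
T_parcel − T_env = 1.59 − 4.76 = -3.17°C

-3.17°C (parcel cooler than environment)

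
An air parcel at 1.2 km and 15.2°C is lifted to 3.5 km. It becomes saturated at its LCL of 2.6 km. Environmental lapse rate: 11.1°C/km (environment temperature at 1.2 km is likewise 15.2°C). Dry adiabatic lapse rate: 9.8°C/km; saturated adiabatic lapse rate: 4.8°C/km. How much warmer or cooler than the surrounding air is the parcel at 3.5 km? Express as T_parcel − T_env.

Parcel:
  1200 → 2600 m (dry, 9.8°C/km): ΔT = -9.8 × 1.4 = -13.72°C → T = 1.48°C
  2600 → 3500 m (saturated, 4.8°C/km): ΔT = -4.8 × 0.9 = -4.32°C → T = -2.84°C
Environment:
  1200 → 3500 m (environment, 11.1°C/km): ΔT = -11.1 × 2.3 = -25.53°C → T = -10.33°C
T_parcel − T_env = -2.84 − (-10.33) = +7.49°C

+7.49°C (parcel warmer than environment)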